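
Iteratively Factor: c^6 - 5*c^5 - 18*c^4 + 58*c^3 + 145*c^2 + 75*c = (c + 1)*(c^5 - 6*c^4 - 12*c^3 + 70*c^2 + 75*c) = (c - 5)*(c + 1)*(c^4 - c^3 - 17*c^2 - 15*c) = (c - 5)*(c + 1)^2*(c^3 - 2*c^2 - 15*c) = (c - 5)^2*(c + 1)^2*(c^2 + 3*c) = (c - 5)^2*(c + 1)^2*(c + 3)*(c)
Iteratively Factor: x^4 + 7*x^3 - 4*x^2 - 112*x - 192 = (x + 4)*(x^3 + 3*x^2 - 16*x - 48) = (x + 4)^2*(x^2 - x - 12) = (x - 4)*(x + 4)^2*(x + 3)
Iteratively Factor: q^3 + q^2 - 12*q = (q - 3)*(q^2 + 4*q) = q*(q - 3)*(q + 4)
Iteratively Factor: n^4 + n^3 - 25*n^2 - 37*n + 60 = (n - 5)*(n^3 + 6*n^2 + 5*n - 12) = (n - 5)*(n + 3)*(n^2 + 3*n - 4) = (n - 5)*(n + 3)*(n + 4)*(n - 1)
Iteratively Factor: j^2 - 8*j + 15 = (j - 3)*(j - 5)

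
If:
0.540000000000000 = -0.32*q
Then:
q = -1.69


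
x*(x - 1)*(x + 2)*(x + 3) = x^4 + 4*x^3 + x^2 - 6*x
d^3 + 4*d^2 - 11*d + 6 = (d - 1)^2*(d + 6)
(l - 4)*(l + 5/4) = l^2 - 11*l/4 - 5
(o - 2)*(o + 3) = o^2 + o - 6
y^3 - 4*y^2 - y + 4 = (y - 4)*(y - 1)*(y + 1)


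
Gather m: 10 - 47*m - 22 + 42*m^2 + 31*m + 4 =42*m^2 - 16*m - 8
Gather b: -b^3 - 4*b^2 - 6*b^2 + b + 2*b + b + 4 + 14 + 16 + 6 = -b^3 - 10*b^2 + 4*b + 40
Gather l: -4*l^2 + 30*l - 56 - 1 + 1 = -4*l^2 + 30*l - 56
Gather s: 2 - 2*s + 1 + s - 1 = 2 - s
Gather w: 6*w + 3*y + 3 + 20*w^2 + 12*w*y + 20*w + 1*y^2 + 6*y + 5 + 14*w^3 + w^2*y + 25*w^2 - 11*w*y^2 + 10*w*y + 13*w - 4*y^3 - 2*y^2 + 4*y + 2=14*w^3 + w^2*(y + 45) + w*(-11*y^2 + 22*y + 39) - 4*y^3 - y^2 + 13*y + 10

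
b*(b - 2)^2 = b^3 - 4*b^2 + 4*b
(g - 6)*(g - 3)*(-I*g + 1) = -I*g^3 + g^2 + 9*I*g^2 - 9*g - 18*I*g + 18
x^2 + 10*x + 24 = (x + 4)*(x + 6)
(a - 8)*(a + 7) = a^2 - a - 56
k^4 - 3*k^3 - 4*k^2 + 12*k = k*(k - 3)*(k - 2)*(k + 2)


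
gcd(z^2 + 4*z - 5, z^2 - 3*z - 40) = z + 5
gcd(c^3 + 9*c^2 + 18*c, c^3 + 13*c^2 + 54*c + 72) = c^2 + 9*c + 18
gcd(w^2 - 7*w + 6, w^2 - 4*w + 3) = w - 1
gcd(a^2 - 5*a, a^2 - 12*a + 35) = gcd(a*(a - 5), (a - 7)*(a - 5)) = a - 5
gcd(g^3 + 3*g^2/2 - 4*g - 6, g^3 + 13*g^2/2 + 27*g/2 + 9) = g^2 + 7*g/2 + 3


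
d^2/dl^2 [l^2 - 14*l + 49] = 2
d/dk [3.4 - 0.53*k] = -0.530000000000000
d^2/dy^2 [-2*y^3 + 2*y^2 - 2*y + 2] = 4 - 12*y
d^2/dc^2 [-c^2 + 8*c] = -2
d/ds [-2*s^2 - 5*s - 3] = -4*s - 5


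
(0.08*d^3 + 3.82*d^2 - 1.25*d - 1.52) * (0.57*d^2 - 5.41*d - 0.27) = 0.0456*d^5 + 1.7446*d^4 - 21.4003*d^3 + 4.8647*d^2 + 8.5607*d + 0.4104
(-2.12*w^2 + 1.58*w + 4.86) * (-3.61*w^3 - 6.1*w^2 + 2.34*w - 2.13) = 7.6532*w^5 + 7.2282*w^4 - 32.1434*w^3 - 21.4332*w^2 + 8.007*w - 10.3518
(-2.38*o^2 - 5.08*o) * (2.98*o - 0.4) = -7.0924*o^3 - 14.1864*o^2 + 2.032*o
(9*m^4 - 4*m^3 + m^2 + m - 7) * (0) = 0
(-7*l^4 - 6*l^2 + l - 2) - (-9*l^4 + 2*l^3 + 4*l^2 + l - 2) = 2*l^4 - 2*l^3 - 10*l^2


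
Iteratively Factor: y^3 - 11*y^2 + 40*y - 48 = (y - 4)*(y^2 - 7*y + 12) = (y - 4)*(y - 3)*(y - 4)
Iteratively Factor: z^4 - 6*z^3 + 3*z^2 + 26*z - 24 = (z - 3)*(z^3 - 3*z^2 - 6*z + 8) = (z - 4)*(z - 3)*(z^2 + z - 2) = (z - 4)*(z - 3)*(z + 2)*(z - 1)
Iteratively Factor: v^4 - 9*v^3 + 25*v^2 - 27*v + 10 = (v - 1)*(v^3 - 8*v^2 + 17*v - 10) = (v - 2)*(v - 1)*(v^2 - 6*v + 5) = (v - 2)*(v - 1)^2*(v - 5)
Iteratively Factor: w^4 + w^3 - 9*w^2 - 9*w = (w - 3)*(w^3 + 4*w^2 + 3*w) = w*(w - 3)*(w^2 + 4*w + 3) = w*(w - 3)*(w + 1)*(w + 3)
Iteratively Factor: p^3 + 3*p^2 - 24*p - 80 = (p + 4)*(p^2 - p - 20) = (p + 4)^2*(p - 5)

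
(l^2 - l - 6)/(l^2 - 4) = (l - 3)/(l - 2)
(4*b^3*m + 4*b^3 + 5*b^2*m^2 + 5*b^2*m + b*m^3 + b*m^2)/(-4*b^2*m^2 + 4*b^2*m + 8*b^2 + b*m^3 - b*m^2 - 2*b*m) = (-4*b^2 - 5*b*m - m^2)/(4*b*m - 8*b - m^2 + 2*m)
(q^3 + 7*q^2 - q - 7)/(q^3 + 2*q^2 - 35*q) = (q^2 - 1)/(q*(q - 5))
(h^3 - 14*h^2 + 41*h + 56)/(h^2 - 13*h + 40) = (h^2 - 6*h - 7)/(h - 5)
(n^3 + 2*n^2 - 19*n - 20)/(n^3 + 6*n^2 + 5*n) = (n - 4)/n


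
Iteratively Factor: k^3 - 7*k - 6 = (k - 3)*(k^2 + 3*k + 2) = (k - 3)*(k + 2)*(k + 1)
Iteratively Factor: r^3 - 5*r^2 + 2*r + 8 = (r + 1)*(r^2 - 6*r + 8) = (r - 2)*(r + 1)*(r - 4)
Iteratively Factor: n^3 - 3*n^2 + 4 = (n + 1)*(n^2 - 4*n + 4) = (n - 2)*(n + 1)*(n - 2)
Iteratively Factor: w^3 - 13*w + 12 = (w + 4)*(w^2 - 4*w + 3) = (w - 3)*(w + 4)*(w - 1)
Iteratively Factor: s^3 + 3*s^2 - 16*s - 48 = (s - 4)*(s^2 + 7*s + 12) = (s - 4)*(s + 4)*(s + 3)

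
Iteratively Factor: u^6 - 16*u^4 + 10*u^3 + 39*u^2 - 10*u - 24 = (u + 4)*(u^5 - 4*u^4 + 10*u^2 - u - 6) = (u - 3)*(u + 4)*(u^4 - u^3 - 3*u^2 + u + 2) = (u - 3)*(u + 1)*(u + 4)*(u^3 - 2*u^2 - u + 2) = (u - 3)*(u - 1)*(u + 1)*(u + 4)*(u^2 - u - 2) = (u - 3)*(u - 2)*(u - 1)*(u + 1)*(u + 4)*(u + 1)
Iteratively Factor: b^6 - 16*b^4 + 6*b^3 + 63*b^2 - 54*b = (b - 3)*(b^5 + 3*b^4 - 7*b^3 - 15*b^2 + 18*b) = (b - 3)*(b - 1)*(b^4 + 4*b^3 - 3*b^2 - 18*b) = (b - 3)*(b - 1)*(b + 3)*(b^3 + b^2 - 6*b) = b*(b - 3)*(b - 1)*(b + 3)*(b^2 + b - 6) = b*(b - 3)*(b - 1)*(b + 3)^2*(b - 2)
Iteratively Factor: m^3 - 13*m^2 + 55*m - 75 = (m - 5)*(m^2 - 8*m + 15) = (m - 5)^2*(m - 3)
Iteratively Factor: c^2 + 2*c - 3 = (c - 1)*(c + 3)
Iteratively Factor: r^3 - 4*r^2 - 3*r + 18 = (r - 3)*(r^2 - r - 6) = (r - 3)*(r + 2)*(r - 3)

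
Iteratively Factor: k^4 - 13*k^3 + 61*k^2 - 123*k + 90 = (k - 5)*(k^3 - 8*k^2 + 21*k - 18) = (k - 5)*(k - 2)*(k^2 - 6*k + 9) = (k - 5)*(k - 3)*(k - 2)*(k - 3)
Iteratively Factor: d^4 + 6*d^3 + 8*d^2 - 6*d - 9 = (d - 1)*(d^3 + 7*d^2 + 15*d + 9) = (d - 1)*(d + 3)*(d^2 + 4*d + 3) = (d - 1)*(d + 1)*(d + 3)*(d + 3)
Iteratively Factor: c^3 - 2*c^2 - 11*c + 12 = (c - 4)*(c^2 + 2*c - 3) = (c - 4)*(c - 1)*(c + 3)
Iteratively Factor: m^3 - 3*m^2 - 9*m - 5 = (m - 5)*(m^2 + 2*m + 1) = (m - 5)*(m + 1)*(m + 1)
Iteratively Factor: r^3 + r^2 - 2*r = (r + 2)*(r^2 - r) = r*(r + 2)*(r - 1)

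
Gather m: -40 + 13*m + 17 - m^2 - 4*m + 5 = -m^2 + 9*m - 18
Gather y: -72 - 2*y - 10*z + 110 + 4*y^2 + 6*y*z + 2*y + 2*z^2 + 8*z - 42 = 4*y^2 + 6*y*z + 2*z^2 - 2*z - 4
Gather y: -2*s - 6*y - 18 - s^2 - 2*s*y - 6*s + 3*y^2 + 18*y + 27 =-s^2 - 8*s + 3*y^2 + y*(12 - 2*s) + 9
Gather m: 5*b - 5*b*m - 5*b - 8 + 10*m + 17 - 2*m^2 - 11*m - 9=-2*m^2 + m*(-5*b - 1)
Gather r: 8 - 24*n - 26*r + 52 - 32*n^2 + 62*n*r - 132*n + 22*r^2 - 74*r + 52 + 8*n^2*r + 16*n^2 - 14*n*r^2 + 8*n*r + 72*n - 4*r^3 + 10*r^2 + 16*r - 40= -16*n^2 - 84*n - 4*r^3 + r^2*(32 - 14*n) + r*(8*n^2 + 70*n - 84) + 72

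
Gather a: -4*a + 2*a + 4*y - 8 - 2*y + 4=-2*a + 2*y - 4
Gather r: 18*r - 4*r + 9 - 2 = 14*r + 7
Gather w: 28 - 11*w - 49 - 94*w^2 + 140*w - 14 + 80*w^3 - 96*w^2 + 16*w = 80*w^3 - 190*w^2 + 145*w - 35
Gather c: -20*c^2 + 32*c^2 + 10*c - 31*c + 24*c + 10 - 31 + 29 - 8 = 12*c^2 + 3*c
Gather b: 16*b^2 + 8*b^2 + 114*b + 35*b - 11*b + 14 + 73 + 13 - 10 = 24*b^2 + 138*b + 90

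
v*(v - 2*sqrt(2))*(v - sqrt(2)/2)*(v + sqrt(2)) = v^4 - 3*sqrt(2)*v^3/2 - 3*v^2 + 2*sqrt(2)*v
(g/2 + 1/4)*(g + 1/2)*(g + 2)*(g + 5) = g^4/2 + 4*g^3 + 69*g^2/8 + 47*g/8 + 5/4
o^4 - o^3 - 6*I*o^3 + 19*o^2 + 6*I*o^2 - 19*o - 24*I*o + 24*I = (o - 1)*(o - 8*I)*(o - I)*(o + 3*I)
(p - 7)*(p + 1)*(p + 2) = p^3 - 4*p^2 - 19*p - 14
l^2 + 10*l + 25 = (l + 5)^2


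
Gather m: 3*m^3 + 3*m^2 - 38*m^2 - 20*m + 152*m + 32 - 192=3*m^3 - 35*m^2 + 132*m - 160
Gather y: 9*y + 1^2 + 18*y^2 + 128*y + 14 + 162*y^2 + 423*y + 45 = 180*y^2 + 560*y + 60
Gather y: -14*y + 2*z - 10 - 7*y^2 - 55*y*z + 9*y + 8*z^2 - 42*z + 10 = -7*y^2 + y*(-55*z - 5) + 8*z^2 - 40*z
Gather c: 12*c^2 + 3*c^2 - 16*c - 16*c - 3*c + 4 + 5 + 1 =15*c^2 - 35*c + 10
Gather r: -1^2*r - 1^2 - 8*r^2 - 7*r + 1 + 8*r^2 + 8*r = 0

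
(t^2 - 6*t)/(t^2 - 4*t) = (t - 6)/(t - 4)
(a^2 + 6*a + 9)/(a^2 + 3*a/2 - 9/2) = 2*(a + 3)/(2*a - 3)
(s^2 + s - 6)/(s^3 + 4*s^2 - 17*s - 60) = (s - 2)/(s^2 + s - 20)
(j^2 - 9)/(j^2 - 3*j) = (j + 3)/j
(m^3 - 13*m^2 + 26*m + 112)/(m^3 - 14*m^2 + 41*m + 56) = (m + 2)/(m + 1)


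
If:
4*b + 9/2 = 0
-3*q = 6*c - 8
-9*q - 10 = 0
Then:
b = -9/8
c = 17/9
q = -10/9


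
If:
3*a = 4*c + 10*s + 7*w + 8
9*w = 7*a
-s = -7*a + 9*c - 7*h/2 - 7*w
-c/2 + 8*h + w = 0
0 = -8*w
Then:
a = 0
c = 128/1341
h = 8/1341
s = -1124/1341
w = 0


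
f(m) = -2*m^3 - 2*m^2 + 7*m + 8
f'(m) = -6*m^2 - 4*m + 7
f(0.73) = 11.27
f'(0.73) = 0.88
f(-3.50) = 44.75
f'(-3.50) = -52.50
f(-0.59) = 3.58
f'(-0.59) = 7.27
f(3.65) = -90.35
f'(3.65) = -87.54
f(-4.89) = 159.81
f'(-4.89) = -116.91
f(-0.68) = 2.94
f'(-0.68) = 6.95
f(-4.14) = 86.66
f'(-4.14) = -79.28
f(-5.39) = 225.35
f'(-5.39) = -145.75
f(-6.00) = 326.00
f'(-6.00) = -185.00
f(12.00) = -3652.00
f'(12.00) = -905.00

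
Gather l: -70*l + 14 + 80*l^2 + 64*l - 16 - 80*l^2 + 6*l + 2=0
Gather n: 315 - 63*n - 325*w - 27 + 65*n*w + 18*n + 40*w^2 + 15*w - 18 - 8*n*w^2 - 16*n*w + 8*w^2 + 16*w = n*(-8*w^2 + 49*w - 45) + 48*w^2 - 294*w + 270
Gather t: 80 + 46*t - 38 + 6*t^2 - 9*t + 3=6*t^2 + 37*t + 45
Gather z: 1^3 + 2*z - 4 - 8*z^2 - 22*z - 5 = -8*z^2 - 20*z - 8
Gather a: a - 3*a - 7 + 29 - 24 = -2*a - 2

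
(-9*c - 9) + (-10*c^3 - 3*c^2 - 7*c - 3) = -10*c^3 - 3*c^2 - 16*c - 12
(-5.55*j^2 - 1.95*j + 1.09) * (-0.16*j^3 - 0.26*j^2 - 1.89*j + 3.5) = 0.888*j^5 + 1.755*j^4 + 10.8221*j^3 - 16.0229*j^2 - 8.8851*j + 3.815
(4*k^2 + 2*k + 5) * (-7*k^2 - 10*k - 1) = -28*k^4 - 54*k^3 - 59*k^2 - 52*k - 5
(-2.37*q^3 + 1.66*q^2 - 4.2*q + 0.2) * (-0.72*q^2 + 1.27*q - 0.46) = 1.7064*q^5 - 4.2051*q^4 + 6.2224*q^3 - 6.2416*q^2 + 2.186*q - 0.092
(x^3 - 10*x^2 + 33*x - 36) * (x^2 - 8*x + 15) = x^5 - 18*x^4 + 128*x^3 - 450*x^2 + 783*x - 540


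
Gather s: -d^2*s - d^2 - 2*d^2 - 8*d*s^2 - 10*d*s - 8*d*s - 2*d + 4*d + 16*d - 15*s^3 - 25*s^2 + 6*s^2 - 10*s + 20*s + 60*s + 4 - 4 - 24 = -3*d^2 + 18*d - 15*s^3 + s^2*(-8*d - 19) + s*(-d^2 - 18*d + 70) - 24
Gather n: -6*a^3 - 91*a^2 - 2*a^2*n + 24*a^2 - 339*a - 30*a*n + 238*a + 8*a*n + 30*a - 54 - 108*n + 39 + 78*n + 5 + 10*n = -6*a^3 - 67*a^2 - 71*a + n*(-2*a^2 - 22*a - 20) - 10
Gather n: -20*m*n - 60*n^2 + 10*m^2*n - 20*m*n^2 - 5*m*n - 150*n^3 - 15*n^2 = -150*n^3 + n^2*(-20*m - 75) + n*(10*m^2 - 25*m)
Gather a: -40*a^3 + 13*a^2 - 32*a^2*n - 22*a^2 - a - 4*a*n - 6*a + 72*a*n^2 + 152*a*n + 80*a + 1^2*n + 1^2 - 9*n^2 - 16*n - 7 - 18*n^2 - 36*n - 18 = -40*a^3 + a^2*(-32*n - 9) + a*(72*n^2 + 148*n + 73) - 27*n^2 - 51*n - 24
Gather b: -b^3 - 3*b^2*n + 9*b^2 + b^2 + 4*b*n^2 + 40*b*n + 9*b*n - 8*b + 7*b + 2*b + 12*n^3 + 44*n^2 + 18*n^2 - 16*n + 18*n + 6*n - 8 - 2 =-b^3 + b^2*(10 - 3*n) + b*(4*n^2 + 49*n + 1) + 12*n^3 + 62*n^2 + 8*n - 10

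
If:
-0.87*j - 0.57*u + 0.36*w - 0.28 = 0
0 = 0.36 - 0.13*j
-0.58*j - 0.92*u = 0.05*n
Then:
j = 2.77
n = 54.6871794871795 - 11.6210526315789*w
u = 0.631578947368421*w - 4.71794871794872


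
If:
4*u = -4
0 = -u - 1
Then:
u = -1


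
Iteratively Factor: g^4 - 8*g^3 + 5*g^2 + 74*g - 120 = (g - 2)*(g^3 - 6*g^2 - 7*g + 60) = (g - 5)*(g - 2)*(g^2 - g - 12) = (g - 5)*(g - 2)*(g + 3)*(g - 4)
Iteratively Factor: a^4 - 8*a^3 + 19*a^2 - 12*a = (a)*(a^3 - 8*a^2 + 19*a - 12) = a*(a - 3)*(a^2 - 5*a + 4) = a*(a - 3)*(a - 1)*(a - 4)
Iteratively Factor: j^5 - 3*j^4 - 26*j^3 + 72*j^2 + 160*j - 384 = (j - 4)*(j^4 + j^3 - 22*j^2 - 16*j + 96) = (j - 4)*(j - 2)*(j^3 + 3*j^2 - 16*j - 48) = (j - 4)^2*(j - 2)*(j^2 + 7*j + 12) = (j - 4)^2*(j - 2)*(j + 4)*(j + 3)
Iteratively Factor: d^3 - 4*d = (d)*(d^2 - 4) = d*(d + 2)*(d - 2)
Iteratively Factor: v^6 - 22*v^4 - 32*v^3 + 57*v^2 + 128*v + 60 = (v - 5)*(v^5 + 5*v^4 + 3*v^3 - 17*v^2 - 28*v - 12) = (v - 5)*(v - 2)*(v^4 + 7*v^3 + 17*v^2 + 17*v + 6) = (v - 5)*(v - 2)*(v + 1)*(v^3 + 6*v^2 + 11*v + 6) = (v - 5)*(v - 2)*(v + 1)*(v + 2)*(v^2 + 4*v + 3) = (v - 5)*(v - 2)*(v + 1)^2*(v + 2)*(v + 3)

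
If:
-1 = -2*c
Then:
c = 1/2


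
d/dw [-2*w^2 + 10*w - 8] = 10 - 4*w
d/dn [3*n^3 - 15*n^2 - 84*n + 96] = 9*n^2 - 30*n - 84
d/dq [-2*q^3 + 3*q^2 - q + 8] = -6*q^2 + 6*q - 1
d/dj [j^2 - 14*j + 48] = 2*j - 14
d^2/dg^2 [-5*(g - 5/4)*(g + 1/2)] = -10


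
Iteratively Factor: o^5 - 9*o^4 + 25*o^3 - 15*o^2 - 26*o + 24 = (o + 1)*(o^4 - 10*o^3 + 35*o^2 - 50*o + 24) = (o - 3)*(o + 1)*(o^3 - 7*o^2 + 14*o - 8) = (o - 3)*(o - 1)*(o + 1)*(o^2 - 6*o + 8) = (o - 3)*(o - 2)*(o - 1)*(o + 1)*(o - 4)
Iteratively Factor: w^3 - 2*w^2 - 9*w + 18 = (w - 3)*(w^2 + w - 6) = (w - 3)*(w + 3)*(w - 2)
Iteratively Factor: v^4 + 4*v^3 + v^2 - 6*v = (v)*(v^3 + 4*v^2 + v - 6) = v*(v + 2)*(v^2 + 2*v - 3) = v*(v - 1)*(v + 2)*(v + 3)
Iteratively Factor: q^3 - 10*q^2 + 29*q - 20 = (q - 1)*(q^2 - 9*q + 20) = (q - 4)*(q - 1)*(q - 5)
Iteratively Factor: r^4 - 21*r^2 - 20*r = (r - 5)*(r^3 + 5*r^2 + 4*r) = r*(r - 5)*(r^2 + 5*r + 4) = r*(r - 5)*(r + 4)*(r + 1)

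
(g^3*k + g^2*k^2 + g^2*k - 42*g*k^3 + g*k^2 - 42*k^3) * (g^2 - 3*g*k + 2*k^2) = g^5*k - 2*g^4*k^2 + g^4*k - 43*g^3*k^3 - 2*g^3*k^2 + 128*g^2*k^4 - 43*g^2*k^3 - 84*g*k^5 + 128*g*k^4 - 84*k^5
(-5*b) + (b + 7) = 7 - 4*b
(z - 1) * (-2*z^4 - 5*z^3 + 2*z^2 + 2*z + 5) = -2*z^5 - 3*z^4 + 7*z^3 + 3*z - 5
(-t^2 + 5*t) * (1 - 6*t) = 6*t^3 - 31*t^2 + 5*t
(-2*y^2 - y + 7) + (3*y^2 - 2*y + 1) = y^2 - 3*y + 8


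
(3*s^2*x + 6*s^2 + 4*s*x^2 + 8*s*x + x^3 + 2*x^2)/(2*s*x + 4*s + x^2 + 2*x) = (3*s^2 + 4*s*x + x^2)/(2*s + x)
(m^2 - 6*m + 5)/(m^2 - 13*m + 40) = (m - 1)/(m - 8)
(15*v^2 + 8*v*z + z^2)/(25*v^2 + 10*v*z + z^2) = (3*v + z)/(5*v + z)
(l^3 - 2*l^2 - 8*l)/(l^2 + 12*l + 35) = l*(l^2 - 2*l - 8)/(l^2 + 12*l + 35)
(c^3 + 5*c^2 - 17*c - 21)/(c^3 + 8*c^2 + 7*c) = (c - 3)/c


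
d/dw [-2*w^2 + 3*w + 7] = 3 - 4*w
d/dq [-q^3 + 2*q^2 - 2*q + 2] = -3*q^2 + 4*q - 2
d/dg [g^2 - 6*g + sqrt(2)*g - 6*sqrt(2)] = 2*g - 6 + sqrt(2)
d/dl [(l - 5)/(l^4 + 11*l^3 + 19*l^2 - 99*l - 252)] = (l^4 + 11*l^3 + 19*l^2 - 99*l - (l - 5)*(4*l^3 + 33*l^2 + 38*l - 99) - 252)/(l^4 + 11*l^3 + 19*l^2 - 99*l - 252)^2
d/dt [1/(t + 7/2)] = -4/(2*t + 7)^2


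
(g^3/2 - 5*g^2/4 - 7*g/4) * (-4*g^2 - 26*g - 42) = -2*g^5 - 8*g^4 + 37*g^3/2 + 98*g^2 + 147*g/2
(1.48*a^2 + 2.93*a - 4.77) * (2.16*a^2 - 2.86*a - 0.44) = 3.1968*a^4 + 2.096*a^3 - 19.3342*a^2 + 12.353*a + 2.0988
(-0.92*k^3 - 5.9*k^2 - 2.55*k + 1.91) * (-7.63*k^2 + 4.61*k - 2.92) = 7.0196*k^5 + 40.7758*k^4 - 5.05610000000001*k^3 - 9.1008*k^2 + 16.2511*k - 5.5772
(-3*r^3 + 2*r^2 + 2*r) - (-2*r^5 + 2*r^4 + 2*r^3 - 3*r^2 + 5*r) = 2*r^5 - 2*r^4 - 5*r^3 + 5*r^2 - 3*r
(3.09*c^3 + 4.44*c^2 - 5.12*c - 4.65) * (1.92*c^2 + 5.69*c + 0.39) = 5.9328*c^5 + 26.1069*c^4 + 16.6383*c^3 - 36.3292*c^2 - 28.4553*c - 1.8135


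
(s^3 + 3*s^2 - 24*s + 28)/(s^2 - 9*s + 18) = (s^3 + 3*s^2 - 24*s + 28)/(s^2 - 9*s + 18)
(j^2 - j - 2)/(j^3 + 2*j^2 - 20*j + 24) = (j + 1)/(j^2 + 4*j - 12)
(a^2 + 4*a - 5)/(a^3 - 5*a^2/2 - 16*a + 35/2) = 2*(a + 5)/(2*a^2 - 3*a - 35)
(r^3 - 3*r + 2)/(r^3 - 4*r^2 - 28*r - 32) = (r^2 - 2*r + 1)/(r^2 - 6*r - 16)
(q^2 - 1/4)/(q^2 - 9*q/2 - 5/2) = (q - 1/2)/(q - 5)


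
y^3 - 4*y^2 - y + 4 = (y - 4)*(y - 1)*(y + 1)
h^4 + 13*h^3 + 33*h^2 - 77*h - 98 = (h - 2)*(h + 1)*(h + 7)^2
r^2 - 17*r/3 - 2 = (r - 6)*(r + 1/3)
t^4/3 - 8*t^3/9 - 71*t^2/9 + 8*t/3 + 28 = (t/3 + 1)*(t - 6)*(t - 2)*(t + 7/3)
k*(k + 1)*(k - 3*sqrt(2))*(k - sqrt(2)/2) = k^4 - 7*sqrt(2)*k^3/2 + k^3 - 7*sqrt(2)*k^2/2 + 3*k^2 + 3*k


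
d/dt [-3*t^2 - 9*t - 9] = -6*t - 9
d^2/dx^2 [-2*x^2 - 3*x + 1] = -4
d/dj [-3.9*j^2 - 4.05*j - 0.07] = -7.8*j - 4.05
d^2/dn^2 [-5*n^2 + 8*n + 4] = -10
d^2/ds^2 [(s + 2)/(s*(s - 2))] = 2*(s^3 + 6*s^2 - 12*s + 8)/(s^3*(s^3 - 6*s^2 + 12*s - 8))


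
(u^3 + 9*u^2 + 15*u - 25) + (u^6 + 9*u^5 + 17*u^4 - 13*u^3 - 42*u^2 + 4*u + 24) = u^6 + 9*u^5 + 17*u^4 - 12*u^3 - 33*u^2 + 19*u - 1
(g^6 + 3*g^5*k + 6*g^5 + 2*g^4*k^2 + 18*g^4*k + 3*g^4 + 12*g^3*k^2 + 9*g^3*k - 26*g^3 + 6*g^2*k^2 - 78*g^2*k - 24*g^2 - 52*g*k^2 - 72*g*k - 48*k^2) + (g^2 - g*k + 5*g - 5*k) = g^6 + 3*g^5*k + 6*g^5 + 2*g^4*k^2 + 18*g^4*k + 3*g^4 + 12*g^3*k^2 + 9*g^3*k - 26*g^3 + 6*g^2*k^2 - 78*g^2*k - 23*g^2 - 52*g*k^2 - 73*g*k + 5*g - 48*k^2 - 5*k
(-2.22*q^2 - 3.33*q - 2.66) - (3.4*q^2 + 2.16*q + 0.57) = -5.62*q^2 - 5.49*q - 3.23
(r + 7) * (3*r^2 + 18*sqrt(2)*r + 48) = 3*r^3 + 21*r^2 + 18*sqrt(2)*r^2 + 48*r + 126*sqrt(2)*r + 336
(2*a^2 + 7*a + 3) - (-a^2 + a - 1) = 3*a^2 + 6*a + 4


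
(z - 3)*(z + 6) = z^2 + 3*z - 18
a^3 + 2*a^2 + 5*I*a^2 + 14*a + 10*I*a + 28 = (a + 2)*(a - 2*I)*(a + 7*I)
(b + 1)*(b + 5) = b^2 + 6*b + 5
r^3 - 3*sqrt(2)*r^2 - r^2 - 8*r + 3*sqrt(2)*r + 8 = (r - 1)*(r - 4*sqrt(2))*(r + sqrt(2))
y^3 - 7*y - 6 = (y - 3)*(y + 1)*(y + 2)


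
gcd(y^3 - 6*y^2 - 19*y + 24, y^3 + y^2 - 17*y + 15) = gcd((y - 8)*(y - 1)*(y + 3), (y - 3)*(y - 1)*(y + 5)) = y - 1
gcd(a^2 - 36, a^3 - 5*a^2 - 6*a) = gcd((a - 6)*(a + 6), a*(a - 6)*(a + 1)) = a - 6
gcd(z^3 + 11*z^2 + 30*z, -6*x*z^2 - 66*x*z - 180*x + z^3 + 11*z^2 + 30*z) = z^2 + 11*z + 30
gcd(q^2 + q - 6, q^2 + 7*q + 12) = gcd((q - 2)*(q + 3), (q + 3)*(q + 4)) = q + 3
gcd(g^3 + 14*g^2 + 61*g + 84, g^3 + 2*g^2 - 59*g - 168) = g^2 + 10*g + 21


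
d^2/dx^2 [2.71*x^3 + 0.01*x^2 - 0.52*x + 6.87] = 16.26*x + 0.02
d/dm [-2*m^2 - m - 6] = -4*m - 1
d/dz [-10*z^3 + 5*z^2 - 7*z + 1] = -30*z^2 + 10*z - 7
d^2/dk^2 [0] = 0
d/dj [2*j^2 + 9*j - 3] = 4*j + 9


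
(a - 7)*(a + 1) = a^2 - 6*a - 7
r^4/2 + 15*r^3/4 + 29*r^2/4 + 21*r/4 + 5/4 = (r/2 + 1/2)*(r + 1/2)*(r + 1)*(r + 5)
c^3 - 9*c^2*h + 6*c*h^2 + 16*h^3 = (c - 8*h)*(c - 2*h)*(c + h)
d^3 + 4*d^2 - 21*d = d*(d - 3)*(d + 7)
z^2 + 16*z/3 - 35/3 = (z - 5/3)*(z + 7)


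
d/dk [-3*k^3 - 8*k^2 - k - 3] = -9*k^2 - 16*k - 1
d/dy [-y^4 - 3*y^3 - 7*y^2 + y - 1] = -4*y^3 - 9*y^2 - 14*y + 1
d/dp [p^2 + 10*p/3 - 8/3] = 2*p + 10/3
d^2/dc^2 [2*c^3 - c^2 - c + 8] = 12*c - 2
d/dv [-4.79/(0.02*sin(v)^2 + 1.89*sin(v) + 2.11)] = (0.1916*sin(v) + 9.0531)*cos(v)/(0.02*sin(v)^2 + 1.89*sin(v) + 2.11)^2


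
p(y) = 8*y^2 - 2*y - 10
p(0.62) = -8.16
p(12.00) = 1118.00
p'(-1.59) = -27.44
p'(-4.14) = -68.24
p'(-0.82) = -15.12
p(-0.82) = -2.98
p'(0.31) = 2.96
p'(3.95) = 61.20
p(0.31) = -9.85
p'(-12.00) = -194.00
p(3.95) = 106.92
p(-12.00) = 1166.00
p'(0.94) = 13.04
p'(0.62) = 7.92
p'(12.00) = 190.00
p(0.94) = -4.81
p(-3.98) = 124.68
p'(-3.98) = -65.68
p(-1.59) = 13.40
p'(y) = 16*y - 2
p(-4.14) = 135.40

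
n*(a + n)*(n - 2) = a*n^2 - 2*a*n + n^3 - 2*n^2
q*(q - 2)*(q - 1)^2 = q^4 - 4*q^3 + 5*q^2 - 2*q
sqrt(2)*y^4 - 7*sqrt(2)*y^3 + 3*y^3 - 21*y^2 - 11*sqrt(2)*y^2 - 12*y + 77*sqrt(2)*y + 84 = (y - 7)*(y - 2*sqrt(2))*(y + 3*sqrt(2))*(sqrt(2)*y + 1)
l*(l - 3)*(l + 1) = l^3 - 2*l^2 - 3*l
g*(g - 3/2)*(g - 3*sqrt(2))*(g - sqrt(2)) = g^4 - 4*sqrt(2)*g^3 - 3*g^3/2 + 6*g^2 + 6*sqrt(2)*g^2 - 9*g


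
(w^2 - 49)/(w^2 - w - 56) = (w - 7)/(w - 8)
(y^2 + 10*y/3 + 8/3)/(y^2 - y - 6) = (y + 4/3)/(y - 3)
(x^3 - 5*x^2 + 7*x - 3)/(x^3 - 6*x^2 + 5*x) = (x^2 - 4*x + 3)/(x*(x - 5))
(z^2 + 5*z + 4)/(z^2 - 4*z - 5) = (z + 4)/(z - 5)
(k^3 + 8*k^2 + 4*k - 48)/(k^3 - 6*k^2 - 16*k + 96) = (k^2 + 4*k - 12)/(k^2 - 10*k + 24)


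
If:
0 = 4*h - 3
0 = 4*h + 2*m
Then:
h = 3/4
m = -3/2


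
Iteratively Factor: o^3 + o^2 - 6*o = (o + 3)*(o^2 - 2*o) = (o - 2)*(o + 3)*(o)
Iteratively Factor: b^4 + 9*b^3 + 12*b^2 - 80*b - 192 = (b + 4)*(b^3 + 5*b^2 - 8*b - 48) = (b + 4)^2*(b^2 + b - 12) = (b - 3)*(b + 4)^2*(b + 4)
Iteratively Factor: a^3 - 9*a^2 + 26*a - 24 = (a - 3)*(a^2 - 6*a + 8) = (a - 4)*(a - 3)*(a - 2)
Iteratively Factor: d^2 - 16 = (d + 4)*(d - 4)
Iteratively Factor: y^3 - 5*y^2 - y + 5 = (y + 1)*(y^2 - 6*y + 5) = (y - 5)*(y + 1)*(y - 1)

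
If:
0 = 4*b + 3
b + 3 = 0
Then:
No Solution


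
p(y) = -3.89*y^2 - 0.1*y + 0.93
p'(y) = -7.78*y - 0.1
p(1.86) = -12.71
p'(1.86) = -14.57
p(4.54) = -79.70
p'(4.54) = -35.42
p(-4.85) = -90.09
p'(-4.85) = 37.63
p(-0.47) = 0.12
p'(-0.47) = 3.56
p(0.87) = -2.10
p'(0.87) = -6.87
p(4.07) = -63.91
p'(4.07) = -31.76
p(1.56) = -8.69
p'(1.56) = -12.24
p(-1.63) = -9.24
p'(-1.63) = 12.58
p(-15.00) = -872.82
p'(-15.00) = 116.60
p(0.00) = 0.93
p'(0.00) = -0.10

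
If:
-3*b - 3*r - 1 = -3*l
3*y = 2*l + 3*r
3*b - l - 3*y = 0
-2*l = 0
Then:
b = -1/6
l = 0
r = -1/6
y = -1/6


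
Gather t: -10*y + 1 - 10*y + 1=2 - 20*y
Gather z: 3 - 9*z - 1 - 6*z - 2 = -15*z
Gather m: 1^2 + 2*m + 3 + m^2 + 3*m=m^2 + 5*m + 4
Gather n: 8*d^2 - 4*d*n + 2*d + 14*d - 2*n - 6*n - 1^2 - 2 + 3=8*d^2 + 16*d + n*(-4*d - 8)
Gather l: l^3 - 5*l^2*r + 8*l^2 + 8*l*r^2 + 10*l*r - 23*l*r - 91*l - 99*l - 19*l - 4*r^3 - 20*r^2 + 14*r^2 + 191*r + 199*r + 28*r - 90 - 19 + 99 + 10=l^3 + l^2*(8 - 5*r) + l*(8*r^2 - 13*r - 209) - 4*r^3 - 6*r^2 + 418*r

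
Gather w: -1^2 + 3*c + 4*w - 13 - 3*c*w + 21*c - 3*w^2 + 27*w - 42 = 24*c - 3*w^2 + w*(31 - 3*c) - 56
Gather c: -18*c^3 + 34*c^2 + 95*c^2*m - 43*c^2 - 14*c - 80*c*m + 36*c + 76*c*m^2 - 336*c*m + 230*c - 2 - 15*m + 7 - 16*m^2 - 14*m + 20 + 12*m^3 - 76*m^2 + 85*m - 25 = -18*c^3 + c^2*(95*m - 9) + c*(76*m^2 - 416*m + 252) + 12*m^3 - 92*m^2 + 56*m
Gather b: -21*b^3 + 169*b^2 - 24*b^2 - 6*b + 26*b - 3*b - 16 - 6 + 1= -21*b^3 + 145*b^2 + 17*b - 21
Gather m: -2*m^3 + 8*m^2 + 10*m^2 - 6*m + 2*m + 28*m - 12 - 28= -2*m^3 + 18*m^2 + 24*m - 40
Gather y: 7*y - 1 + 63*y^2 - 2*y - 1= 63*y^2 + 5*y - 2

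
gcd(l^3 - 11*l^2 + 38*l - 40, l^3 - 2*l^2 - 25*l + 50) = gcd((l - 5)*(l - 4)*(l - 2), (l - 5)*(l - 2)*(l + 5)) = l^2 - 7*l + 10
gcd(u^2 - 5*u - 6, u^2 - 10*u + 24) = u - 6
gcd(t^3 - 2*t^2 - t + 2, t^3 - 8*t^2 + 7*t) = t - 1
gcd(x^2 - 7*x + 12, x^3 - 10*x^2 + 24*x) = x - 4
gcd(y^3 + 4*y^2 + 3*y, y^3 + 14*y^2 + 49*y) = y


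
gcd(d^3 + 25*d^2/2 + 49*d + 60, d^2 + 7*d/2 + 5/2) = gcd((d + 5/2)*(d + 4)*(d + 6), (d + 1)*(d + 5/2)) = d + 5/2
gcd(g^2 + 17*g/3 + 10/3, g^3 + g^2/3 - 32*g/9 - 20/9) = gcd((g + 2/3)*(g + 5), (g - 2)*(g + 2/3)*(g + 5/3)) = g + 2/3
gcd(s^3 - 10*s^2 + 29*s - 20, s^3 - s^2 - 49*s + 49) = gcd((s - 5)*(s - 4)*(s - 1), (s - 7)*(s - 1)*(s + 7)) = s - 1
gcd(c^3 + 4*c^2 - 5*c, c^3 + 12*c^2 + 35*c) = c^2 + 5*c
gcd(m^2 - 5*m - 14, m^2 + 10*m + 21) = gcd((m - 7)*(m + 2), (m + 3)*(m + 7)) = 1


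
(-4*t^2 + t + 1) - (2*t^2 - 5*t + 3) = -6*t^2 + 6*t - 2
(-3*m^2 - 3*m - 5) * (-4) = 12*m^2 + 12*m + 20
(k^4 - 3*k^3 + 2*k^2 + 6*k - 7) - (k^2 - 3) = k^4 - 3*k^3 + k^2 + 6*k - 4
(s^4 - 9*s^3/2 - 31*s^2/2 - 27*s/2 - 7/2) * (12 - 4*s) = -4*s^5 + 30*s^4 + 8*s^3 - 132*s^2 - 148*s - 42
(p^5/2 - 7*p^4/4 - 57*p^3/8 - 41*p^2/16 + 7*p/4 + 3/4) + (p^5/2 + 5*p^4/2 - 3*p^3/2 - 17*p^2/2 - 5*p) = p^5 + 3*p^4/4 - 69*p^3/8 - 177*p^2/16 - 13*p/4 + 3/4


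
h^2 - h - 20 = (h - 5)*(h + 4)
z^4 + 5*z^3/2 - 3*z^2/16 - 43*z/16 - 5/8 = (z - 1)*(z + 1/4)*(z + 5/4)*(z + 2)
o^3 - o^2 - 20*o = o*(o - 5)*(o + 4)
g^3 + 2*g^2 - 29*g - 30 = (g - 5)*(g + 1)*(g + 6)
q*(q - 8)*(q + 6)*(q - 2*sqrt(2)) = q^4 - 2*sqrt(2)*q^3 - 2*q^3 - 48*q^2 + 4*sqrt(2)*q^2 + 96*sqrt(2)*q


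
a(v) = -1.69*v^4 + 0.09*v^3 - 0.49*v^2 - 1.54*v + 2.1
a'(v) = -6.76*v^3 + 0.27*v^2 - 0.98*v - 1.54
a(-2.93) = -124.41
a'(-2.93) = 173.69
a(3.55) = -273.93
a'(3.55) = -304.05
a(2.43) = -62.17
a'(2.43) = -99.33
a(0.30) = 1.58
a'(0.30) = -1.99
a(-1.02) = 1.24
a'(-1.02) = 6.91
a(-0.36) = 2.56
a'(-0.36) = -0.84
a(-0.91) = 1.87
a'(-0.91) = 4.67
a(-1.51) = -5.79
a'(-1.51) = 23.83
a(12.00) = -34975.26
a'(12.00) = -11655.70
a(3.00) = -141.39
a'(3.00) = -184.57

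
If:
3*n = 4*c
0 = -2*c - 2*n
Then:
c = 0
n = 0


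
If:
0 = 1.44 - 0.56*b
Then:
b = 2.57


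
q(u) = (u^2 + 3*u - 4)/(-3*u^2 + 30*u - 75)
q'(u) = (2*u + 3)/(-3*u^2 + 30*u - 75) + (6*u - 30)*(u^2 + 3*u - 4)/(-3*u^2 + 30*u - 75)^2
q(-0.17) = 0.06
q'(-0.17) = -0.01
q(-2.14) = 0.04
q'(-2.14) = 0.02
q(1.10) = -0.01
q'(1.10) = -0.12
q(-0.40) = 0.06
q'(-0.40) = -0.00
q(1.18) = -0.02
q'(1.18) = -0.13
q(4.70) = -119.22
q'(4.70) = -840.74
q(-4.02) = -0.00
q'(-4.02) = 0.02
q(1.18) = -0.02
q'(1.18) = -0.13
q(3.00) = -1.17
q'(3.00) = -1.92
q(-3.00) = 0.02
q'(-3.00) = 0.02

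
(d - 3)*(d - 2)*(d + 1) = d^3 - 4*d^2 + d + 6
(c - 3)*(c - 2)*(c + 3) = c^3 - 2*c^2 - 9*c + 18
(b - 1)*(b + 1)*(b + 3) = b^3 + 3*b^2 - b - 3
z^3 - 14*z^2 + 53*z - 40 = (z - 8)*(z - 5)*(z - 1)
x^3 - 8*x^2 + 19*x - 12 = (x - 4)*(x - 3)*(x - 1)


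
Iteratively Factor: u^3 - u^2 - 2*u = (u - 2)*(u^2 + u) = u*(u - 2)*(u + 1)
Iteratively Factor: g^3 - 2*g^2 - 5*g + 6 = (g - 3)*(g^2 + g - 2) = (g - 3)*(g - 1)*(g + 2)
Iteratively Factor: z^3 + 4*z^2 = (z)*(z^2 + 4*z) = z^2*(z + 4)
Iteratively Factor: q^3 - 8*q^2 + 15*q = (q - 5)*(q^2 - 3*q) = (q - 5)*(q - 3)*(q)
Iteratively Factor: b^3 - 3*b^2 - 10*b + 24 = (b - 4)*(b^2 + b - 6) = (b - 4)*(b + 3)*(b - 2)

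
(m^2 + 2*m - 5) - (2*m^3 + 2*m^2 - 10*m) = -2*m^3 - m^2 + 12*m - 5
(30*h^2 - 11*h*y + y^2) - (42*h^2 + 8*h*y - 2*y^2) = -12*h^2 - 19*h*y + 3*y^2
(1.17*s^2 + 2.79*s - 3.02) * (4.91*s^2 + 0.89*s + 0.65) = 5.7447*s^4 + 14.7402*s^3 - 11.5846*s^2 - 0.8743*s - 1.963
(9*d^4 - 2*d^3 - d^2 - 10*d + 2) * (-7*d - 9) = -63*d^5 - 67*d^4 + 25*d^3 + 79*d^2 + 76*d - 18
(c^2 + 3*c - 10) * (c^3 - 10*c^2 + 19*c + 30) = c^5 - 7*c^4 - 21*c^3 + 187*c^2 - 100*c - 300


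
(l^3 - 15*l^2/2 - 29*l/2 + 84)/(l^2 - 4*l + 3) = (l^2 - 9*l/2 - 28)/(l - 1)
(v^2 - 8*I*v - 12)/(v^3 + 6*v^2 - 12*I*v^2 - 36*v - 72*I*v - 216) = (v - 2*I)/(v^2 + 6*v*(1 - I) - 36*I)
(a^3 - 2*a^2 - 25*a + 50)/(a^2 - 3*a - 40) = (a^2 - 7*a + 10)/(a - 8)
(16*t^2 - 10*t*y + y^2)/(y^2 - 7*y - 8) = (-16*t^2 + 10*t*y - y^2)/(-y^2 + 7*y + 8)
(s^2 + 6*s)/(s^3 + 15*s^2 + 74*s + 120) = s/(s^2 + 9*s + 20)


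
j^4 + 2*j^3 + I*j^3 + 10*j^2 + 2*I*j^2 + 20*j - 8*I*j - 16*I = (j + 2)*(j - 2*I)*(j - I)*(j + 4*I)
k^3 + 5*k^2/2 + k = k*(k + 1/2)*(k + 2)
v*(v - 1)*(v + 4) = v^3 + 3*v^2 - 4*v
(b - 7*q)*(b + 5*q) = b^2 - 2*b*q - 35*q^2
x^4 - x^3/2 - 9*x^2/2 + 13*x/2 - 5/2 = (x - 1)^3*(x + 5/2)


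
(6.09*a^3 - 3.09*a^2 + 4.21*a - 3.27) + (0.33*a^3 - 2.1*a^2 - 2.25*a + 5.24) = 6.42*a^3 - 5.19*a^2 + 1.96*a + 1.97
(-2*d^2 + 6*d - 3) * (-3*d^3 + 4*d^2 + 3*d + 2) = 6*d^5 - 26*d^4 + 27*d^3 + 2*d^2 + 3*d - 6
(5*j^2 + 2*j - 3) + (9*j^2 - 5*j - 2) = 14*j^2 - 3*j - 5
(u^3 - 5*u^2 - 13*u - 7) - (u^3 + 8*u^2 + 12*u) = -13*u^2 - 25*u - 7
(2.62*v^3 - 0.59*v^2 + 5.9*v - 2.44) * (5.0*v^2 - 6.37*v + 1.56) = 13.1*v^5 - 19.6394*v^4 + 37.3455*v^3 - 50.7034*v^2 + 24.7468*v - 3.8064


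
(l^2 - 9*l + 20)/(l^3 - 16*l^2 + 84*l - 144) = (l - 5)/(l^2 - 12*l + 36)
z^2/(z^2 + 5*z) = z/(z + 5)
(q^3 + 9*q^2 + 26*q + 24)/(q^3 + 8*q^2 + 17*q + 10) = (q^2 + 7*q + 12)/(q^2 + 6*q + 5)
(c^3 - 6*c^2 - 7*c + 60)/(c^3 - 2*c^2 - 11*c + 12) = (c - 5)/(c - 1)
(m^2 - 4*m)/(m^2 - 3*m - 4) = m/(m + 1)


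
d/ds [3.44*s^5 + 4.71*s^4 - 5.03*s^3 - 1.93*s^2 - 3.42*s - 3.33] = 17.2*s^4 + 18.84*s^3 - 15.09*s^2 - 3.86*s - 3.42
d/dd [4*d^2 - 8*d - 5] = 8*d - 8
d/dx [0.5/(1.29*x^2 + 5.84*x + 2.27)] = (-1.29*x - 2.92)/(1.29*x^2 + 5.84*x + 2.27)^2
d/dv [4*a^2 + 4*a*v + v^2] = 4*a + 2*v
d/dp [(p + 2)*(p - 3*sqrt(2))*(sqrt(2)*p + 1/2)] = 3*sqrt(2)*p^2 - 11*p + 4*sqrt(2)*p - 11 - 3*sqrt(2)/2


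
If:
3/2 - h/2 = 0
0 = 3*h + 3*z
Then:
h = 3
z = -3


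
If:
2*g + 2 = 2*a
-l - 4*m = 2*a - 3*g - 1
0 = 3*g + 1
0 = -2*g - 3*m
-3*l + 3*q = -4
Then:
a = 2/3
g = -1/3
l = -20/9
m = 2/9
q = -32/9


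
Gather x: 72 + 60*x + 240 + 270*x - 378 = 330*x - 66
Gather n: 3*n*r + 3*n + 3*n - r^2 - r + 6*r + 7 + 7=n*(3*r + 6) - r^2 + 5*r + 14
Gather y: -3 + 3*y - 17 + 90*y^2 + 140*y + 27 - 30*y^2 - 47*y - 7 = 60*y^2 + 96*y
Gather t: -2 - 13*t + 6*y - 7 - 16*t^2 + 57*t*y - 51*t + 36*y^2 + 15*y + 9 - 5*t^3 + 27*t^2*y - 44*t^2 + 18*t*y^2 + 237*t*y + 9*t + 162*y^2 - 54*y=-5*t^3 + t^2*(27*y - 60) + t*(18*y^2 + 294*y - 55) + 198*y^2 - 33*y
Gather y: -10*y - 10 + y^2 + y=y^2 - 9*y - 10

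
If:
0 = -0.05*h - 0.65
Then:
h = -13.00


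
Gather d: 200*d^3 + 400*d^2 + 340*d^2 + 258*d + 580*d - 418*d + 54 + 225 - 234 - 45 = 200*d^3 + 740*d^2 + 420*d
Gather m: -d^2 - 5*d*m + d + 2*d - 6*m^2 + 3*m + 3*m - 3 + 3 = -d^2 + 3*d - 6*m^2 + m*(6 - 5*d)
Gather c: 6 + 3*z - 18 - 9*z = -6*z - 12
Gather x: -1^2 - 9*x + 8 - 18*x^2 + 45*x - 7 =-18*x^2 + 36*x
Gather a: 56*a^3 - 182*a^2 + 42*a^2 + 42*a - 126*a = 56*a^3 - 140*a^2 - 84*a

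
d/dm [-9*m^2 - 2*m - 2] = -18*m - 2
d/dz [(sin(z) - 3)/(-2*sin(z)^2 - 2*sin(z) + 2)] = (sin(z)^2 - 6*sin(z) - 2)*cos(z)/(2*(sin(z) - cos(z)^2)^2)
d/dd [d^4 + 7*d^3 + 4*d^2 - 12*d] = 4*d^3 + 21*d^2 + 8*d - 12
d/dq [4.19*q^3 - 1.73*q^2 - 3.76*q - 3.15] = 12.57*q^2 - 3.46*q - 3.76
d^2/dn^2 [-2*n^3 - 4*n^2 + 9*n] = -12*n - 8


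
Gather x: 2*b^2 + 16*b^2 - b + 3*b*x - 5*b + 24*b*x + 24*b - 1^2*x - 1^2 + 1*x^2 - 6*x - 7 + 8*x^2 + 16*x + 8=18*b^2 + 18*b + 9*x^2 + x*(27*b + 9)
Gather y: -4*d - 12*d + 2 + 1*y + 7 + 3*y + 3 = -16*d + 4*y + 12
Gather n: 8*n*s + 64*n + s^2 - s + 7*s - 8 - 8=n*(8*s + 64) + s^2 + 6*s - 16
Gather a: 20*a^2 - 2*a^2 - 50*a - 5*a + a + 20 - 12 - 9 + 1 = 18*a^2 - 54*a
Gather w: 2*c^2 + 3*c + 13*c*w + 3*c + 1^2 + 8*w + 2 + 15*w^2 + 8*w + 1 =2*c^2 + 6*c + 15*w^2 + w*(13*c + 16) + 4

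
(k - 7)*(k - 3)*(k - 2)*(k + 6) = k^4 - 6*k^3 - 31*k^2 + 204*k - 252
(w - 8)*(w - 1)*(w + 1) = w^3 - 8*w^2 - w + 8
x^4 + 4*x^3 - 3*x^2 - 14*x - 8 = (x - 2)*(x + 1)^2*(x + 4)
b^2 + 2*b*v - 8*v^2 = (b - 2*v)*(b + 4*v)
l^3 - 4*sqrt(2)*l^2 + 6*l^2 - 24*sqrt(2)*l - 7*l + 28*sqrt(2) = (l - 1)*(l + 7)*(l - 4*sqrt(2))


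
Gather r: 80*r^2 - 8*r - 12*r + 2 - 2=80*r^2 - 20*r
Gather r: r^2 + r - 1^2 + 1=r^2 + r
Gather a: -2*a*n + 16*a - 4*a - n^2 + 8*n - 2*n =a*(12 - 2*n) - n^2 + 6*n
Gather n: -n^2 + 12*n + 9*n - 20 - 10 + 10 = -n^2 + 21*n - 20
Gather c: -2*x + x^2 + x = x^2 - x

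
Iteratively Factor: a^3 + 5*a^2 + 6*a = (a + 3)*(a^2 + 2*a) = a*(a + 3)*(a + 2)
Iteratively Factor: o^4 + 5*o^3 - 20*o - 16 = (o - 2)*(o^3 + 7*o^2 + 14*o + 8) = (o - 2)*(o + 4)*(o^2 + 3*o + 2) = (o - 2)*(o + 2)*(o + 4)*(o + 1)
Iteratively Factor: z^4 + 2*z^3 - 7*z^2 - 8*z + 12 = (z + 2)*(z^3 - 7*z + 6) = (z - 2)*(z + 2)*(z^2 + 2*z - 3) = (z - 2)*(z + 2)*(z + 3)*(z - 1)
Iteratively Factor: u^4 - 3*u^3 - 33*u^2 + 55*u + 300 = (u + 3)*(u^3 - 6*u^2 - 15*u + 100) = (u - 5)*(u + 3)*(u^2 - u - 20) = (u - 5)*(u + 3)*(u + 4)*(u - 5)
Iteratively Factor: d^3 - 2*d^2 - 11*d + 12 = (d - 4)*(d^2 + 2*d - 3) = (d - 4)*(d - 1)*(d + 3)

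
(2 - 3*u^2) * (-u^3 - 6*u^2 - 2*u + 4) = 3*u^5 + 18*u^4 + 4*u^3 - 24*u^2 - 4*u + 8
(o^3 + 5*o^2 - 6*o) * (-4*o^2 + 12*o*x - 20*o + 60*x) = -4*o^5 + 12*o^4*x - 40*o^4 + 120*o^3*x - 76*o^3 + 228*o^2*x + 120*o^2 - 360*o*x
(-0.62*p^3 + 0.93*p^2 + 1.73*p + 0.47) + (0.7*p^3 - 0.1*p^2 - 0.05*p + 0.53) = 0.08*p^3 + 0.83*p^2 + 1.68*p + 1.0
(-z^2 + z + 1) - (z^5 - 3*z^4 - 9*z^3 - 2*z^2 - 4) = -z^5 + 3*z^4 + 9*z^3 + z^2 + z + 5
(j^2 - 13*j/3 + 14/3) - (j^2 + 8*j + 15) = -37*j/3 - 31/3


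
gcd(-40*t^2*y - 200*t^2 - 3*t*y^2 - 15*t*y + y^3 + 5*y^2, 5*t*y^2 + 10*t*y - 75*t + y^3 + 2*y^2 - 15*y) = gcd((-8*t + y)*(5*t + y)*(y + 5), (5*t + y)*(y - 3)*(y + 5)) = 5*t*y + 25*t + y^2 + 5*y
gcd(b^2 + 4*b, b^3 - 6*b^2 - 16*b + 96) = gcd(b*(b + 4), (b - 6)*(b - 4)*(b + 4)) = b + 4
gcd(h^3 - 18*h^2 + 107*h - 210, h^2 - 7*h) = h - 7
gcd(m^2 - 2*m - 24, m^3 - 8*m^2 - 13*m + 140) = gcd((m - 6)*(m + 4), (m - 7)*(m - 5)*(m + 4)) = m + 4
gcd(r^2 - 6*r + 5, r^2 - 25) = r - 5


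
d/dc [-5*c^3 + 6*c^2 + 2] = 3*c*(4 - 5*c)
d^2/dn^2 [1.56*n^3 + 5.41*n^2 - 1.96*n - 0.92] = 9.36*n + 10.82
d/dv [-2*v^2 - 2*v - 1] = -4*v - 2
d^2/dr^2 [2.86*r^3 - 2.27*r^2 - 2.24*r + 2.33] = 17.16*r - 4.54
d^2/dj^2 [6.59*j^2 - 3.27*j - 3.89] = 13.1800000000000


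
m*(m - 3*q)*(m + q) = m^3 - 2*m^2*q - 3*m*q^2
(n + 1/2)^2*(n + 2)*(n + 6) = n^4 + 9*n^3 + 81*n^2/4 + 14*n + 3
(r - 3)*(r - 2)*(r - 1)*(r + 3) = r^4 - 3*r^3 - 7*r^2 + 27*r - 18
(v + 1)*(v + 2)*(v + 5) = v^3 + 8*v^2 + 17*v + 10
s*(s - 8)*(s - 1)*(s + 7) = s^4 - 2*s^3 - 55*s^2 + 56*s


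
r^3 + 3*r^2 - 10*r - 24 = (r - 3)*(r + 2)*(r + 4)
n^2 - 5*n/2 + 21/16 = (n - 7/4)*(n - 3/4)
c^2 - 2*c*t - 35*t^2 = (c - 7*t)*(c + 5*t)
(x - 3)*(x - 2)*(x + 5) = x^3 - 19*x + 30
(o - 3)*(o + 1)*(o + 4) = o^3 + 2*o^2 - 11*o - 12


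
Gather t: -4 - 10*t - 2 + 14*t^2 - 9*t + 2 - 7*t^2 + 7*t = 7*t^2 - 12*t - 4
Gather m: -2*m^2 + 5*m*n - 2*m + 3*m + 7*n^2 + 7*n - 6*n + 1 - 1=-2*m^2 + m*(5*n + 1) + 7*n^2 + n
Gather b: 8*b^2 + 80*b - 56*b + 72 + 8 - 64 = 8*b^2 + 24*b + 16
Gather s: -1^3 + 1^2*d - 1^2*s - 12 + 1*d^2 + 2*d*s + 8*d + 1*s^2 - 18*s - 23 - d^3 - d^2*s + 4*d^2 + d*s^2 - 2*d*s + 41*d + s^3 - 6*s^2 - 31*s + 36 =-d^3 + 5*d^2 + 50*d + s^3 + s^2*(d - 5) + s*(-d^2 - 50)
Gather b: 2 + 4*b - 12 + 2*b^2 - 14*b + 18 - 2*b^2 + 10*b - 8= 0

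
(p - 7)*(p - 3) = p^2 - 10*p + 21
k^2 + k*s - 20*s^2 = (k - 4*s)*(k + 5*s)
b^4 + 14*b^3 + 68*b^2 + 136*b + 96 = (b + 2)^2*(b + 4)*(b + 6)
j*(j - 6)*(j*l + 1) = j^3*l - 6*j^2*l + j^2 - 6*j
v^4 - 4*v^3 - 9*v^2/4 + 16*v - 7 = (v - 7/2)*(v - 2)*(v - 1/2)*(v + 2)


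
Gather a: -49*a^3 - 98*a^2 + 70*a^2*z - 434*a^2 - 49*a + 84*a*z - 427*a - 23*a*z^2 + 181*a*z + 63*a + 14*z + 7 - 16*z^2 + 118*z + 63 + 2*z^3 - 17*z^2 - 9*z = -49*a^3 + a^2*(70*z - 532) + a*(-23*z^2 + 265*z - 413) + 2*z^3 - 33*z^2 + 123*z + 70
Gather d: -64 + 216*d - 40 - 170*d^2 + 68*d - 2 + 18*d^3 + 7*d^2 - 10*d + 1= 18*d^3 - 163*d^2 + 274*d - 105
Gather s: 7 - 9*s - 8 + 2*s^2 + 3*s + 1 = 2*s^2 - 6*s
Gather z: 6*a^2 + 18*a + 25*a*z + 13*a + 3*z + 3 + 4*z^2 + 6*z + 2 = 6*a^2 + 31*a + 4*z^2 + z*(25*a + 9) + 5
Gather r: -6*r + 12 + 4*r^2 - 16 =4*r^2 - 6*r - 4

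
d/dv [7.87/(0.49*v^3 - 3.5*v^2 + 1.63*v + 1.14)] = (-11.5689*v^2 + 55.09*v - 12.8281)/(0.49*v^3 - 3.5*v^2 + 1.63*v + 1.14)^2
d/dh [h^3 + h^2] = h*(3*h + 2)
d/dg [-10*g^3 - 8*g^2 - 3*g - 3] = -30*g^2 - 16*g - 3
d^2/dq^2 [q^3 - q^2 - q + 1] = 6*q - 2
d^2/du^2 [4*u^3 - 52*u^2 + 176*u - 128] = 24*u - 104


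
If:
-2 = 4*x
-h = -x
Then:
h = -1/2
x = -1/2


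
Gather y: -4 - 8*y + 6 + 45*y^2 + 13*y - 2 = 45*y^2 + 5*y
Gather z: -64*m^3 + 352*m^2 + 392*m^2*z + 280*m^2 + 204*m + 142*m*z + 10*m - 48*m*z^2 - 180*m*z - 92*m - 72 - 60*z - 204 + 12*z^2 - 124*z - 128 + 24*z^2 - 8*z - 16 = -64*m^3 + 632*m^2 + 122*m + z^2*(36 - 48*m) + z*(392*m^2 - 38*m - 192) - 420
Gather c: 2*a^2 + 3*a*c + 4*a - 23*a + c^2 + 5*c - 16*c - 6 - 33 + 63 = 2*a^2 - 19*a + c^2 + c*(3*a - 11) + 24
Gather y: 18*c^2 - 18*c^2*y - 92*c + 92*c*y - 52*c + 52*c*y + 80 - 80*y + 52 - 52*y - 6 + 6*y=18*c^2 - 144*c + y*(-18*c^2 + 144*c - 126) + 126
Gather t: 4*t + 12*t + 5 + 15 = 16*t + 20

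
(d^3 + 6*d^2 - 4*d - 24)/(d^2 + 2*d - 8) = (d^2 + 8*d + 12)/(d + 4)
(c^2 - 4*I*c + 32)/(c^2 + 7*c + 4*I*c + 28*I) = (c - 8*I)/(c + 7)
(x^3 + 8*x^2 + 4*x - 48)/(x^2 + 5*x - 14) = (x^2 + 10*x + 24)/(x + 7)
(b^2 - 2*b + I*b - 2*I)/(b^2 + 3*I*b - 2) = (b - 2)/(b + 2*I)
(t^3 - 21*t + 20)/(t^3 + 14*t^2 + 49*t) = (t^3 - 21*t + 20)/(t*(t^2 + 14*t + 49))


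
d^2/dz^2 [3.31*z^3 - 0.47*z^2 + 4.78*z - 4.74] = 19.86*z - 0.94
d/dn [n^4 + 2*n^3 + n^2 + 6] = 2*n*(2*n^2 + 3*n + 1)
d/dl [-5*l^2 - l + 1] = -10*l - 1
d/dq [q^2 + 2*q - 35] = 2*q + 2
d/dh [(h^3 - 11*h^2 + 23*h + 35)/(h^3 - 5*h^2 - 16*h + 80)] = 6*(h^2 - 3*h + 16)/(h^4 - 32*h^2 + 256)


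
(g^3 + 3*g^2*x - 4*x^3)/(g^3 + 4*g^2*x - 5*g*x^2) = (g^2 + 4*g*x + 4*x^2)/(g*(g + 5*x))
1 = 1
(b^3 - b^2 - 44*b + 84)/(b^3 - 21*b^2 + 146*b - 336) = (b^2 + 5*b - 14)/(b^2 - 15*b + 56)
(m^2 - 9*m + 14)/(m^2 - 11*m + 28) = (m - 2)/(m - 4)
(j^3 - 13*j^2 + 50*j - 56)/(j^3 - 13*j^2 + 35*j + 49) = (j^2 - 6*j + 8)/(j^2 - 6*j - 7)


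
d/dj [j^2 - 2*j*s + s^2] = 2*j - 2*s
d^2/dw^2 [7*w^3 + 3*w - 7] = 42*w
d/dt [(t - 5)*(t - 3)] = 2*t - 8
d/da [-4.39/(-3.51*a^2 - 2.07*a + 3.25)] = (-30.8178*a - 9.0873)/(3.51*a^2 + 2.07*a - 3.25)^2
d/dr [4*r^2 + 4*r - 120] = 8*r + 4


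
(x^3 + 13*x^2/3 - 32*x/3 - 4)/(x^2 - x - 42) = (3*x^2 - 5*x - 2)/(3*(x - 7))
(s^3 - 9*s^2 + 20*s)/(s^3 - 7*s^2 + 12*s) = (s - 5)/(s - 3)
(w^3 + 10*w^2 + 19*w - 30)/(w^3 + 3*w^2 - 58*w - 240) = (w - 1)/(w - 8)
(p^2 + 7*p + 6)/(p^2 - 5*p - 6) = (p + 6)/(p - 6)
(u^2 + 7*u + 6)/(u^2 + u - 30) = (u + 1)/(u - 5)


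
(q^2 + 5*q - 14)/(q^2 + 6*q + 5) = (q^2 + 5*q - 14)/(q^2 + 6*q + 5)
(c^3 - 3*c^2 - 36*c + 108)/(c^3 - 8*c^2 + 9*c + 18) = (c + 6)/(c + 1)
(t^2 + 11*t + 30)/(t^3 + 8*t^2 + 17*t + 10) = (t + 6)/(t^2 + 3*t + 2)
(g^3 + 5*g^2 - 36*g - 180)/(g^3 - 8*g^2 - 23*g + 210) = (g + 6)/(g - 7)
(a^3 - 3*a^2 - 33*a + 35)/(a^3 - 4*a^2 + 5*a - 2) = (a^2 - 2*a - 35)/(a^2 - 3*a + 2)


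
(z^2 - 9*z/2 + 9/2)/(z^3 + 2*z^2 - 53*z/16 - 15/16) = 8*(2*z^2 - 9*z + 9)/(16*z^3 + 32*z^2 - 53*z - 15)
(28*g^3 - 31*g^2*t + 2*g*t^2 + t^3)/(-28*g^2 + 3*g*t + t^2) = -g + t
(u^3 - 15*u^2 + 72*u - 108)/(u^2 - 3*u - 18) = (u^2 - 9*u + 18)/(u + 3)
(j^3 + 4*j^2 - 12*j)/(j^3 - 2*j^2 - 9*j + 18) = j*(j + 6)/(j^2 - 9)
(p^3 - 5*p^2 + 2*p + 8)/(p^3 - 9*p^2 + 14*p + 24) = (p - 2)/(p - 6)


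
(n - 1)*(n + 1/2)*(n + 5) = n^3 + 9*n^2/2 - 3*n - 5/2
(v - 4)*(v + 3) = v^2 - v - 12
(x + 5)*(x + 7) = x^2 + 12*x + 35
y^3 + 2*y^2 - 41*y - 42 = (y - 6)*(y + 1)*(y + 7)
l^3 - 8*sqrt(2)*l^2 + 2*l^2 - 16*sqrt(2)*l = l*(l + 2)*(l - 8*sqrt(2))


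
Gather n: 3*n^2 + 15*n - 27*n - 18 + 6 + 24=3*n^2 - 12*n + 12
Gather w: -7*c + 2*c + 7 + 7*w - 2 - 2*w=-5*c + 5*w + 5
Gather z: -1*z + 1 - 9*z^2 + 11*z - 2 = -9*z^2 + 10*z - 1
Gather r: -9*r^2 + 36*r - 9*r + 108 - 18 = -9*r^2 + 27*r + 90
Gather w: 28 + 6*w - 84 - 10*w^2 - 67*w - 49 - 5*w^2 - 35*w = -15*w^2 - 96*w - 105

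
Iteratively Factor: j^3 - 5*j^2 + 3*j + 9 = (j + 1)*(j^2 - 6*j + 9) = (j - 3)*(j + 1)*(j - 3)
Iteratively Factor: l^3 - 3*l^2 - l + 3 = (l - 3)*(l^2 - 1) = (l - 3)*(l - 1)*(l + 1)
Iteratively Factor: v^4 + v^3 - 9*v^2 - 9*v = (v + 1)*(v^3 - 9*v) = (v + 1)*(v + 3)*(v^2 - 3*v) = (v - 3)*(v + 1)*(v + 3)*(v)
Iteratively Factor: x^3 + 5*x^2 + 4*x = (x)*(x^2 + 5*x + 4) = x*(x + 4)*(x + 1)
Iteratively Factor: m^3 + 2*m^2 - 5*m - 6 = (m + 3)*(m^2 - m - 2) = (m - 2)*(m + 3)*(m + 1)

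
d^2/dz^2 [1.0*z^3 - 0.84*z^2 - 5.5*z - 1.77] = 6.0*z - 1.68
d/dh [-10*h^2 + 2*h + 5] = 2 - 20*h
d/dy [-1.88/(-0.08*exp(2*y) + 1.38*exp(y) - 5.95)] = (2.5944 - 0.3008*exp(y))*exp(y)/(0.08*exp(2*y) - 1.38*exp(y) + 5.95)^2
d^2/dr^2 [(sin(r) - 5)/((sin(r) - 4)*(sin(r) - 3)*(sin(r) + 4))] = 2*(-2*sin(r)^7 + 27*sin(r)^6 - 116*sin(r)^5 + 307*sin(r)^4 - 1007*sin(r)^3 + 1513*sin(r)^2 + 1200*sin(r) - 1232)/((sin(r) - 4)^3*(sin(r) - 3)^3*(sin(r) + 4)^3)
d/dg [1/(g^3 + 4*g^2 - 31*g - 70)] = (-3*g^2 - 8*g + 31)/(g^3 + 4*g^2 - 31*g - 70)^2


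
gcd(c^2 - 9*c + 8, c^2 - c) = c - 1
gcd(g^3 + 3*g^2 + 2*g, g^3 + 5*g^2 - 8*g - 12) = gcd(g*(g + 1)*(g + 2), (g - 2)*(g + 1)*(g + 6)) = g + 1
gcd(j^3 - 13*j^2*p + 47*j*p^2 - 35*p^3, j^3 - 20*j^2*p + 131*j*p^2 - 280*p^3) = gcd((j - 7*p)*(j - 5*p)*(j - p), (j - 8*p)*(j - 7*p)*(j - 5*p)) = j^2 - 12*j*p + 35*p^2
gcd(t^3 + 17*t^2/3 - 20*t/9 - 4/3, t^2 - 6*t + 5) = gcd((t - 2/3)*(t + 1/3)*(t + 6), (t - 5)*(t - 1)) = 1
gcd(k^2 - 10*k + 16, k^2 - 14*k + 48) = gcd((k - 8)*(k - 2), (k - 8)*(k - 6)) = k - 8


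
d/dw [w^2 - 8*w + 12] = 2*w - 8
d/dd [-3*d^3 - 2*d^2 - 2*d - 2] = -9*d^2 - 4*d - 2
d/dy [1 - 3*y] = -3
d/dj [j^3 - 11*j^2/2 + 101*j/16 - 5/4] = 3*j^2 - 11*j + 101/16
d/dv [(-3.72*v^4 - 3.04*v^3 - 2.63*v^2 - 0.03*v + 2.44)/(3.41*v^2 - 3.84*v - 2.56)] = (-25.3704*v^5 + 32.488*v^4 + 61.44*v^3 + 33.5487*v^2 - 3.1752*v + 9.4464)/(11.6281*v^4 - 26.1888*v^3 - 2.7136*v^2 + 19.6608*v + 6.5536)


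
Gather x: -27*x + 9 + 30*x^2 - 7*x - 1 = 30*x^2 - 34*x + 8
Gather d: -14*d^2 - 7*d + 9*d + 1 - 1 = -14*d^2 + 2*d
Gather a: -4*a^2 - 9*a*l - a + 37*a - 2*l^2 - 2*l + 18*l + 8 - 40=-4*a^2 + a*(36 - 9*l) - 2*l^2 + 16*l - 32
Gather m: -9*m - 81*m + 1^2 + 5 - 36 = -90*m - 30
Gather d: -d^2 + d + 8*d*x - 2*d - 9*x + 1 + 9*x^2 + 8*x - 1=-d^2 + d*(8*x - 1) + 9*x^2 - x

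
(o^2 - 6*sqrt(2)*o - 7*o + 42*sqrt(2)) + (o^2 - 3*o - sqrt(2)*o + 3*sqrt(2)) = 2*o^2 - 10*o - 7*sqrt(2)*o + 45*sqrt(2)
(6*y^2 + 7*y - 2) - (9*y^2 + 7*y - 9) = 7 - 3*y^2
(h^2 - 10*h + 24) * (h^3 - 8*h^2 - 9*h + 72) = h^5 - 18*h^4 + 95*h^3 - 30*h^2 - 936*h + 1728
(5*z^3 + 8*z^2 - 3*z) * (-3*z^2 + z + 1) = -15*z^5 - 19*z^4 + 22*z^3 + 5*z^2 - 3*z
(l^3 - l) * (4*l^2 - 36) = 4*l^5 - 40*l^3 + 36*l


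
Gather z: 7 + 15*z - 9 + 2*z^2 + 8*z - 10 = 2*z^2 + 23*z - 12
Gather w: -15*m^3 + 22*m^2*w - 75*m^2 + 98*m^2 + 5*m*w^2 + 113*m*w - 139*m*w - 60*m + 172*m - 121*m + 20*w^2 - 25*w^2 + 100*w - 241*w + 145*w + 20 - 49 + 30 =-15*m^3 + 23*m^2 - 9*m + w^2*(5*m - 5) + w*(22*m^2 - 26*m + 4) + 1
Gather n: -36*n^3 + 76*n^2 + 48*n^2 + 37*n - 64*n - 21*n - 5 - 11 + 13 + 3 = -36*n^3 + 124*n^2 - 48*n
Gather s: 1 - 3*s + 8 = 9 - 3*s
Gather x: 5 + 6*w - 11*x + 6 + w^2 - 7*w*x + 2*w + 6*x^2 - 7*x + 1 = w^2 + 8*w + 6*x^2 + x*(-7*w - 18) + 12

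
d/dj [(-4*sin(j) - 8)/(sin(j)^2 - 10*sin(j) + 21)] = 4*(sin(j)^2 + 4*sin(j) - 41)*cos(j)/(sin(j)^2 - 10*sin(j) + 21)^2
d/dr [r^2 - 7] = 2*r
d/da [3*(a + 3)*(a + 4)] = 6*a + 21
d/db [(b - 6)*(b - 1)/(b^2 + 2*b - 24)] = 3*(3*b^2 - 20*b + 52)/(b^4 + 4*b^3 - 44*b^2 - 96*b + 576)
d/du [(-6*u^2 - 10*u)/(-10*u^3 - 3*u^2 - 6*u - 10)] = 2*(-30*u^4 - 100*u^3 + 3*u^2 + 60*u + 50)/(100*u^6 + 60*u^5 + 129*u^4 + 236*u^3 + 96*u^2 + 120*u + 100)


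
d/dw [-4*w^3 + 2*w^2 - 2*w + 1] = -12*w^2 + 4*w - 2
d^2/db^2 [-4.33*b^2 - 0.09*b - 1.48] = -8.66000000000000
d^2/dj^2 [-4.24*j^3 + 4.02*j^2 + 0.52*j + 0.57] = 8.04 - 25.44*j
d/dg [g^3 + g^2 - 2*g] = 3*g^2 + 2*g - 2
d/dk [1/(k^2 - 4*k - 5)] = 2*(2 - k)/(-k^2 + 4*k + 5)^2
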